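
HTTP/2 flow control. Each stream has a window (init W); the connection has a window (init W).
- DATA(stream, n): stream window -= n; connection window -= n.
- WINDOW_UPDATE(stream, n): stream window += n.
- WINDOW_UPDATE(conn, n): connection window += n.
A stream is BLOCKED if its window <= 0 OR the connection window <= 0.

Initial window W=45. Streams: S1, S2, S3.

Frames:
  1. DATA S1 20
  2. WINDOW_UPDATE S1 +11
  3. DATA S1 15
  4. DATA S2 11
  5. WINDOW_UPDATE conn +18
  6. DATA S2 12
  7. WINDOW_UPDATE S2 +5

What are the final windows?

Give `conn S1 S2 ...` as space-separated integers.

Answer: 5 21 27 45

Derivation:
Op 1: conn=25 S1=25 S2=45 S3=45 blocked=[]
Op 2: conn=25 S1=36 S2=45 S3=45 blocked=[]
Op 3: conn=10 S1=21 S2=45 S3=45 blocked=[]
Op 4: conn=-1 S1=21 S2=34 S3=45 blocked=[1, 2, 3]
Op 5: conn=17 S1=21 S2=34 S3=45 blocked=[]
Op 6: conn=5 S1=21 S2=22 S3=45 blocked=[]
Op 7: conn=5 S1=21 S2=27 S3=45 blocked=[]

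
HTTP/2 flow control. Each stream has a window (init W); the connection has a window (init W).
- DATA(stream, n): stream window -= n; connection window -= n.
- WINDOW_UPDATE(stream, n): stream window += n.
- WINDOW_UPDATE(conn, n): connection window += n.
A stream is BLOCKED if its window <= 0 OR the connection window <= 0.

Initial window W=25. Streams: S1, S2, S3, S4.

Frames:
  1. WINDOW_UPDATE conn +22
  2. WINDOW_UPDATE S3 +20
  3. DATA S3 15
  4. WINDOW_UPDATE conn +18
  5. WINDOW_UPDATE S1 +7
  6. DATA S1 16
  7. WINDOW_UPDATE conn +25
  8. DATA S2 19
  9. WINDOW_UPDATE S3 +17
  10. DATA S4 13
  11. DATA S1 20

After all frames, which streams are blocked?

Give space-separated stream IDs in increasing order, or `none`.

Op 1: conn=47 S1=25 S2=25 S3=25 S4=25 blocked=[]
Op 2: conn=47 S1=25 S2=25 S3=45 S4=25 blocked=[]
Op 3: conn=32 S1=25 S2=25 S3=30 S4=25 blocked=[]
Op 4: conn=50 S1=25 S2=25 S3=30 S4=25 blocked=[]
Op 5: conn=50 S1=32 S2=25 S3=30 S4=25 blocked=[]
Op 6: conn=34 S1=16 S2=25 S3=30 S4=25 blocked=[]
Op 7: conn=59 S1=16 S2=25 S3=30 S4=25 blocked=[]
Op 8: conn=40 S1=16 S2=6 S3=30 S4=25 blocked=[]
Op 9: conn=40 S1=16 S2=6 S3=47 S4=25 blocked=[]
Op 10: conn=27 S1=16 S2=6 S3=47 S4=12 blocked=[]
Op 11: conn=7 S1=-4 S2=6 S3=47 S4=12 blocked=[1]

Answer: S1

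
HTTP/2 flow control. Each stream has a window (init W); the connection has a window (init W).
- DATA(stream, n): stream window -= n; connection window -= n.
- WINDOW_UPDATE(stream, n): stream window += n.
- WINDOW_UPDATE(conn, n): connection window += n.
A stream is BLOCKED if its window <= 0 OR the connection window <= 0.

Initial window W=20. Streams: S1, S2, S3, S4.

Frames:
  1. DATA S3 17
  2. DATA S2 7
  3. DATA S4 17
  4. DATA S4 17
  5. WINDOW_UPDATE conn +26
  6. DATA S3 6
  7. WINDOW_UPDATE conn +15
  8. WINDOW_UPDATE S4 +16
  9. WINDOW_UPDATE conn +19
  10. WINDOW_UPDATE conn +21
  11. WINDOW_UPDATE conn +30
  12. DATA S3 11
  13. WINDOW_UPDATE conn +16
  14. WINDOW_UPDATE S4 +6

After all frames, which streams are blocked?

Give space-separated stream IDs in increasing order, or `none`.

Answer: S3

Derivation:
Op 1: conn=3 S1=20 S2=20 S3=3 S4=20 blocked=[]
Op 2: conn=-4 S1=20 S2=13 S3=3 S4=20 blocked=[1, 2, 3, 4]
Op 3: conn=-21 S1=20 S2=13 S3=3 S4=3 blocked=[1, 2, 3, 4]
Op 4: conn=-38 S1=20 S2=13 S3=3 S4=-14 blocked=[1, 2, 3, 4]
Op 5: conn=-12 S1=20 S2=13 S3=3 S4=-14 blocked=[1, 2, 3, 4]
Op 6: conn=-18 S1=20 S2=13 S3=-3 S4=-14 blocked=[1, 2, 3, 4]
Op 7: conn=-3 S1=20 S2=13 S3=-3 S4=-14 blocked=[1, 2, 3, 4]
Op 8: conn=-3 S1=20 S2=13 S3=-3 S4=2 blocked=[1, 2, 3, 4]
Op 9: conn=16 S1=20 S2=13 S3=-3 S4=2 blocked=[3]
Op 10: conn=37 S1=20 S2=13 S3=-3 S4=2 blocked=[3]
Op 11: conn=67 S1=20 S2=13 S3=-3 S4=2 blocked=[3]
Op 12: conn=56 S1=20 S2=13 S3=-14 S4=2 blocked=[3]
Op 13: conn=72 S1=20 S2=13 S3=-14 S4=2 blocked=[3]
Op 14: conn=72 S1=20 S2=13 S3=-14 S4=8 blocked=[3]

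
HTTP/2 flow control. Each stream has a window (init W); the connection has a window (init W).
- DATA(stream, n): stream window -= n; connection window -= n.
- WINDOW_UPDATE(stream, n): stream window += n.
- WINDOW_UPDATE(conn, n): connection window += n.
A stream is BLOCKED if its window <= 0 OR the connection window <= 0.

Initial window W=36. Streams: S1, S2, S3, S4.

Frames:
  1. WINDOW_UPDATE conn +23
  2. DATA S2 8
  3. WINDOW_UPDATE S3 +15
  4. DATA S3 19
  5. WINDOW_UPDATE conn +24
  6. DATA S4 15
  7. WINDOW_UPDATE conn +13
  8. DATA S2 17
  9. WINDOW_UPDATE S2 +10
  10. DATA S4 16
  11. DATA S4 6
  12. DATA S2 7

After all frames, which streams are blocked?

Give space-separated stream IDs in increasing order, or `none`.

Op 1: conn=59 S1=36 S2=36 S3=36 S4=36 blocked=[]
Op 2: conn=51 S1=36 S2=28 S3=36 S4=36 blocked=[]
Op 3: conn=51 S1=36 S2=28 S3=51 S4=36 blocked=[]
Op 4: conn=32 S1=36 S2=28 S3=32 S4=36 blocked=[]
Op 5: conn=56 S1=36 S2=28 S3=32 S4=36 blocked=[]
Op 6: conn=41 S1=36 S2=28 S3=32 S4=21 blocked=[]
Op 7: conn=54 S1=36 S2=28 S3=32 S4=21 blocked=[]
Op 8: conn=37 S1=36 S2=11 S3=32 S4=21 blocked=[]
Op 9: conn=37 S1=36 S2=21 S3=32 S4=21 blocked=[]
Op 10: conn=21 S1=36 S2=21 S3=32 S4=5 blocked=[]
Op 11: conn=15 S1=36 S2=21 S3=32 S4=-1 blocked=[4]
Op 12: conn=8 S1=36 S2=14 S3=32 S4=-1 blocked=[4]

Answer: S4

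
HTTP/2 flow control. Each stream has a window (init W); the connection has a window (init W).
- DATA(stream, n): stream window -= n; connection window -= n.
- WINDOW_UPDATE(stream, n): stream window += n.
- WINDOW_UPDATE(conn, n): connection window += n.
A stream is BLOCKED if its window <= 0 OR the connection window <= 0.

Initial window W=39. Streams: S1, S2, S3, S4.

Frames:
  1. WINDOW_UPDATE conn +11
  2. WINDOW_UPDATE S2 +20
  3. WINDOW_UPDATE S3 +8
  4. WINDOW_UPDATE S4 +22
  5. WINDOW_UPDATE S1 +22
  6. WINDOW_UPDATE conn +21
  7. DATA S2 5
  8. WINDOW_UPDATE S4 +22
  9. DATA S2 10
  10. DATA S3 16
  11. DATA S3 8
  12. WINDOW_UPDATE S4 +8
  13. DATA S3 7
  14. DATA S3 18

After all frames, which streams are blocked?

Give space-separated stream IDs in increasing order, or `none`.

Op 1: conn=50 S1=39 S2=39 S3=39 S4=39 blocked=[]
Op 2: conn=50 S1=39 S2=59 S3=39 S4=39 blocked=[]
Op 3: conn=50 S1=39 S2=59 S3=47 S4=39 blocked=[]
Op 4: conn=50 S1=39 S2=59 S3=47 S4=61 blocked=[]
Op 5: conn=50 S1=61 S2=59 S3=47 S4=61 blocked=[]
Op 6: conn=71 S1=61 S2=59 S3=47 S4=61 blocked=[]
Op 7: conn=66 S1=61 S2=54 S3=47 S4=61 blocked=[]
Op 8: conn=66 S1=61 S2=54 S3=47 S4=83 blocked=[]
Op 9: conn=56 S1=61 S2=44 S3=47 S4=83 blocked=[]
Op 10: conn=40 S1=61 S2=44 S3=31 S4=83 blocked=[]
Op 11: conn=32 S1=61 S2=44 S3=23 S4=83 blocked=[]
Op 12: conn=32 S1=61 S2=44 S3=23 S4=91 blocked=[]
Op 13: conn=25 S1=61 S2=44 S3=16 S4=91 blocked=[]
Op 14: conn=7 S1=61 S2=44 S3=-2 S4=91 blocked=[3]

Answer: S3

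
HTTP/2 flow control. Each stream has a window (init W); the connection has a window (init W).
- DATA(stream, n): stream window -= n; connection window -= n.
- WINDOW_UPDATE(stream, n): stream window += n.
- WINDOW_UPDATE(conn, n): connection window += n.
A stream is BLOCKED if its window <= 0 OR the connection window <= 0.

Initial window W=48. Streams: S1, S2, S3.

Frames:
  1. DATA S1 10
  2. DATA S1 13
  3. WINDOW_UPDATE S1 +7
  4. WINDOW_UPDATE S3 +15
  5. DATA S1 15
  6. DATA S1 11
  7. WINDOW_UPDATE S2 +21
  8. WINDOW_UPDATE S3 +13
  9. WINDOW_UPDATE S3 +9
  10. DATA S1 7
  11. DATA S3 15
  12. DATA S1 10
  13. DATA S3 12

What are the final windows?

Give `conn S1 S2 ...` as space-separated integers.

Op 1: conn=38 S1=38 S2=48 S3=48 blocked=[]
Op 2: conn=25 S1=25 S2=48 S3=48 blocked=[]
Op 3: conn=25 S1=32 S2=48 S3=48 blocked=[]
Op 4: conn=25 S1=32 S2=48 S3=63 blocked=[]
Op 5: conn=10 S1=17 S2=48 S3=63 blocked=[]
Op 6: conn=-1 S1=6 S2=48 S3=63 blocked=[1, 2, 3]
Op 7: conn=-1 S1=6 S2=69 S3=63 blocked=[1, 2, 3]
Op 8: conn=-1 S1=6 S2=69 S3=76 blocked=[1, 2, 3]
Op 9: conn=-1 S1=6 S2=69 S3=85 blocked=[1, 2, 3]
Op 10: conn=-8 S1=-1 S2=69 S3=85 blocked=[1, 2, 3]
Op 11: conn=-23 S1=-1 S2=69 S3=70 blocked=[1, 2, 3]
Op 12: conn=-33 S1=-11 S2=69 S3=70 blocked=[1, 2, 3]
Op 13: conn=-45 S1=-11 S2=69 S3=58 blocked=[1, 2, 3]

Answer: -45 -11 69 58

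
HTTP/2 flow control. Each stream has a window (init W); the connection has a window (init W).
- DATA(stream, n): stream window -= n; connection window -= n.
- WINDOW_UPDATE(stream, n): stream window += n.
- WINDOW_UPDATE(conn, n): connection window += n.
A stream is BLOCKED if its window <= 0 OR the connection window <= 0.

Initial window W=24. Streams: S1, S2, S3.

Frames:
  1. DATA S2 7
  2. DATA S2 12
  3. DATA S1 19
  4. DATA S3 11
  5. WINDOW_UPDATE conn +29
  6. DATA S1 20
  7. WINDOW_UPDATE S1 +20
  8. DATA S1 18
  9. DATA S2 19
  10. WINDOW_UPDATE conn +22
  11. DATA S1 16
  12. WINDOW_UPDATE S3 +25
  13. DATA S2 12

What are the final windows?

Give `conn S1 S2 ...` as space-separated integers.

Op 1: conn=17 S1=24 S2=17 S3=24 blocked=[]
Op 2: conn=5 S1=24 S2=5 S3=24 blocked=[]
Op 3: conn=-14 S1=5 S2=5 S3=24 blocked=[1, 2, 3]
Op 4: conn=-25 S1=5 S2=5 S3=13 blocked=[1, 2, 3]
Op 5: conn=4 S1=5 S2=5 S3=13 blocked=[]
Op 6: conn=-16 S1=-15 S2=5 S3=13 blocked=[1, 2, 3]
Op 7: conn=-16 S1=5 S2=5 S3=13 blocked=[1, 2, 3]
Op 8: conn=-34 S1=-13 S2=5 S3=13 blocked=[1, 2, 3]
Op 9: conn=-53 S1=-13 S2=-14 S3=13 blocked=[1, 2, 3]
Op 10: conn=-31 S1=-13 S2=-14 S3=13 blocked=[1, 2, 3]
Op 11: conn=-47 S1=-29 S2=-14 S3=13 blocked=[1, 2, 3]
Op 12: conn=-47 S1=-29 S2=-14 S3=38 blocked=[1, 2, 3]
Op 13: conn=-59 S1=-29 S2=-26 S3=38 blocked=[1, 2, 3]

Answer: -59 -29 -26 38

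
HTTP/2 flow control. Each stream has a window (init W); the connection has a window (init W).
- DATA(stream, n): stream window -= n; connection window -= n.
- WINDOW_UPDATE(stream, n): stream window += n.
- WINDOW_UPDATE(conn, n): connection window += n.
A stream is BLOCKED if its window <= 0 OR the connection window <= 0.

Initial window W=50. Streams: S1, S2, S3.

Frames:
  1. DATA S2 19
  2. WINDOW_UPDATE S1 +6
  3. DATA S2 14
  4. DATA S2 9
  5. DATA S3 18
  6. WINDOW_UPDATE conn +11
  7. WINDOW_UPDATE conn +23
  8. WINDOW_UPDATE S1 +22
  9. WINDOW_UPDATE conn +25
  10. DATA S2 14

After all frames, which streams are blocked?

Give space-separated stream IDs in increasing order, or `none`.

Op 1: conn=31 S1=50 S2=31 S3=50 blocked=[]
Op 2: conn=31 S1=56 S2=31 S3=50 blocked=[]
Op 3: conn=17 S1=56 S2=17 S3=50 blocked=[]
Op 4: conn=8 S1=56 S2=8 S3=50 blocked=[]
Op 5: conn=-10 S1=56 S2=8 S3=32 blocked=[1, 2, 3]
Op 6: conn=1 S1=56 S2=8 S3=32 blocked=[]
Op 7: conn=24 S1=56 S2=8 S3=32 blocked=[]
Op 8: conn=24 S1=78 S2=8 S3=32 blocked=[]
Op 9: conn=49 S1=78 S2=8 S3=32 blocked=[]
Op 10: conn=35 S1=78 S2=-6 S3=32 blocked=[2]

Answer: S2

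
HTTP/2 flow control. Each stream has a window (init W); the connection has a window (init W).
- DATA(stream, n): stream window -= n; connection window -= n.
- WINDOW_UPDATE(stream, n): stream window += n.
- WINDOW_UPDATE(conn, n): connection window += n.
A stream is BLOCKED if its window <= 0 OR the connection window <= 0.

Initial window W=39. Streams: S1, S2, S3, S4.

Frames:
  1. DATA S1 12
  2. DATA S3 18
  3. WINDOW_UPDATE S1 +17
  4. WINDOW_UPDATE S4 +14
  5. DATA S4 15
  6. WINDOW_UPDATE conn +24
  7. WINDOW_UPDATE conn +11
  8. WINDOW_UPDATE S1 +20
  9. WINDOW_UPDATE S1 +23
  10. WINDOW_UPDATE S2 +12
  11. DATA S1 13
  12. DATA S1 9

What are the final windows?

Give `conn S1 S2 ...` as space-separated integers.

Op 1: conn=27 S1=27 S2=39 S3=39 S4=39 blocked=[]
Op 2: conn=9 S1=27 S2=39 S3=21 S4=39 blocked=[]
Op 3: conn=9 S1=44 S2=39 S3=21 S4=39 blocked=[]
Op 4: conn=9 S1=44 S2=39 S3=21 S4=53 blocked=[]
Op 5: conn=-6 S1=44 S2=39 S3=21 S4=38 blocked=[1, 2, 3, 4]
Op 6: conn=18 S1=44 S2=39 S3=21 S4=38 blocked=[]
Op 7: conn=29 S1=44 S2=39 S3=21 S4=38 blocked=[]
Op 8: conn=29 S1=64 S2=39 S3=21 S4=38 blocked=[]
Op 9: conn=29 S1=87 S2=39 S3=21 S4=38 blocked=[]
Op 10: conn=29 S1=87 S2=51 S3=21 S4=38 blocked=[]
Op 11: conn=16 S1=74 S2=51 S3=21 S4=38 blocked=[]
Op 12: conn=7 S1=65 S2=51 S3=21 S4=38 blocked=[]

Answer: 7 65 51 21 38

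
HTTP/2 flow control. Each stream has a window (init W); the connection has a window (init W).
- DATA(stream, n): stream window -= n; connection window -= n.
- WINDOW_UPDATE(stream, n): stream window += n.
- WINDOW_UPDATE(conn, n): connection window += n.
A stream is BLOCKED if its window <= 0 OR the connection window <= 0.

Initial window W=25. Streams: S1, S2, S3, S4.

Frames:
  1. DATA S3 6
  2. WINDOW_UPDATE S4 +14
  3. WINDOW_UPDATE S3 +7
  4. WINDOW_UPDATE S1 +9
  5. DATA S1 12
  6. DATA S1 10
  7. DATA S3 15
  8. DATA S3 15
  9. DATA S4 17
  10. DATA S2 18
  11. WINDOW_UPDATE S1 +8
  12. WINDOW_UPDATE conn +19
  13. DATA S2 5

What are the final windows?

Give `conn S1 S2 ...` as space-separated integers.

Answer: -54 20 2 -4 22

Derivation:
Op 1: conn=19 S1=25 S2=25 S3=19 S4=25 blocked=[]
Op 2: conn=19 S1=25 S2=25 S3=19 S4=39 blocked=[]
Op 3: conn=19 S1=25 S2=25 S3=26 S4=39 blocked=[]
Op 4: conn=19 S1=34 S2=25 S3=26 S4=39 blocked=[]
Op 5: conn=7 S1=22 S2=25 S3=26 S4=39 blocked=[]
Op 6: conn=-3 S1=12 S2=25 S3=26 S4=39 blocked=[1, 2, 3, 4]
Op 7: conn=-18 S1=12 S2=25 S3=11 S4=39 blocked=[1, 2, 3, 4]
Op 8: conn=-33 S1=12 S2=25 S3=-4 S4=39 blocked=[1, 2, 3, 4]
Op 9: conn=-50 S1=12 S2=25 S3=-4 S4=22 blocked=[1, 2, 3, 4]
Op 10: conn=-68 S1=12 S2=7 S3=-4 S4=22 blocked=[1, 2, 3, 4]
Op 11: conn=-68 S1=20 S2=7 S3=-4 S4=22 blocked=[1, 2, 3, 4]
Op 12: conn=-49 S1=20 S2=7 S3=-4 S4=22 blocked=[1, 2, 3, 4]
Op 13: conn=-54 S1=20 S2=2 S3=-4 S4=22 blocked=[1, 2, 3, 4]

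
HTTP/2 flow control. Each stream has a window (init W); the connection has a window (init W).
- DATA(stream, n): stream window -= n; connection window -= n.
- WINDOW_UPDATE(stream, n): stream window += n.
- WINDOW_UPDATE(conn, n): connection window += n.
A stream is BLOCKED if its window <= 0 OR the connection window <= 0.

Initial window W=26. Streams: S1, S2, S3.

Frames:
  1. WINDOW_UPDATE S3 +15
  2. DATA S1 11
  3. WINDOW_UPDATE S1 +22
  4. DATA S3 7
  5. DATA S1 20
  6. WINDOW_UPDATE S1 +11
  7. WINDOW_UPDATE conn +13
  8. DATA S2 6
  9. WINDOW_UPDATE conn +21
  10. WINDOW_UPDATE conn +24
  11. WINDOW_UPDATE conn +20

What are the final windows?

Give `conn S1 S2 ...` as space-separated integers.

Op 1: conn=26 S1=26 S2=26 S3=41 blocked=[]
Op 2: conn=15 S1=15 S2=26 S3=41 blocked=[]
Op 3: conn=15 S1=37 S2=26 S3=41 blocked=[]
Op 4: conn=8 S1=37 S2=26 S3=34 blocked=[]
Op 5: conn=-12 S1=17 S2=26 S3=34 blocked=[1, 2, 3]
Op 6: conn=-12 S1=28 S2=26 S3=34 blocked=[1, 2, 3]
Op 7: conn=1 S1=28 S2=26 S3=34 blocked=[]
Op 8: conn=-5 S1=28 S2=20 S3=34 blocked=[1, 2, 3]
Op 9: conn=16 S1=28 S2=20 S3=34 blocked=[]
Op 10: conn=40 S1=28 S2=20 S3=34 blocked=[]
Op 11: conn=60 S1=28 S2=20 S3=34 blocked=[]

Answer: 60 28 20 34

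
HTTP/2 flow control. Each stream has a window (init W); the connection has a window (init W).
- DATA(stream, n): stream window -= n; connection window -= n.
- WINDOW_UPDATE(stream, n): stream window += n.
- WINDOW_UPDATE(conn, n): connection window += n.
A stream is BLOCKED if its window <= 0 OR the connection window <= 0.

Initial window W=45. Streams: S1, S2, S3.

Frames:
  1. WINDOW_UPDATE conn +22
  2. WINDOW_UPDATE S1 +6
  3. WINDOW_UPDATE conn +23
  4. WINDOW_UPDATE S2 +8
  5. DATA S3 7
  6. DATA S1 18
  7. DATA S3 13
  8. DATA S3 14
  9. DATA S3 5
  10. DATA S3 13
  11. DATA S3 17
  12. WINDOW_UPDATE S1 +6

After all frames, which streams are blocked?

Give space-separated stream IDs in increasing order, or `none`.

Op 1: conn=67 S1=45 S2=45 S3=45 blocked=[]
Op 2: conn=67 S1=51 S2=45 S3=45 blocked=[]
Op 3: conn=90 S1=51 S2=45 S3=45 blocked=[]
Op 4: conn=90 S1=51 S2=53 S3=45 blocked=[]
Op 5: conn=83 S1=51 S2=53 S3=38 blocked=[]
Op 6: conn=65 S1=33 S2=53 S3=38 blocked=[]
Op 7: conn=52 S1=33 S2=53 S3=25 blocked=[]
Op 8: conn=38 S1=33 S2=53 S3=11 blocked=[]
Op 9: conn=33 S1=33 S2=53 S3=6 blocked=[]
Op 10: conn=20 S1=33 S2=53 S3=-7 blocked=[3]
Op 11: conn=3 S1=33 S2=53 S3=-24 blocked=[3]
Op 12: conn=3 S1=39 S2=53 S3=-24 blocked=[3]

Answer: S3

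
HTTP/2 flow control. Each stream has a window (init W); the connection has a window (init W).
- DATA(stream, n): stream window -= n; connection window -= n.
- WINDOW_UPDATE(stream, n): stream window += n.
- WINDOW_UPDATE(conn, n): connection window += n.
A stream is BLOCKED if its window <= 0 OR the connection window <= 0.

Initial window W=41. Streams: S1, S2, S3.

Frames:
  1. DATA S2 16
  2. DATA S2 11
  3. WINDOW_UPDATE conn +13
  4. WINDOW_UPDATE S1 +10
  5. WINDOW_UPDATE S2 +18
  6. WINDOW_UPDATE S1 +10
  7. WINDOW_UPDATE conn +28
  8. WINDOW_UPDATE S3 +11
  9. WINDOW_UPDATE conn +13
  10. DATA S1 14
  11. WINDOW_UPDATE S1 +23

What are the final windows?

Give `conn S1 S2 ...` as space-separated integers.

Op 1: conn=25 S1=41 S2=25 S3=41 blocked=[]
Op 2: conn=14 S1=41 S2=14 S3=41 blocked=[]
Op 3: conn=27 S1=41 S2=14 S3=41 blocked=[]
Op 4: conn=27 S1=51 S2=14 S3=41 blocked=[]
Op 5: conn=27 S1=51 S2=32 S3=41 blocked=[]
Op 6: conn=27 S1=61 S2=32 S3=41 blocked=[]
Op 7: conn=55 S1=61 S2=32 S3=41 blocked=[]
Op 8: conn=55 S1=61 S2=32 S3=52 blocked=[]
Op 9: conn=68 S1=61 S2=32 S3=52 blocked=[]
Op 10: conn=54 S1=47 S2=32 S3=52 blocked=[]
Op 11: conn=54 S1=70 S2=32 S3=52 blocked=[]

Answer: 54 70 32 52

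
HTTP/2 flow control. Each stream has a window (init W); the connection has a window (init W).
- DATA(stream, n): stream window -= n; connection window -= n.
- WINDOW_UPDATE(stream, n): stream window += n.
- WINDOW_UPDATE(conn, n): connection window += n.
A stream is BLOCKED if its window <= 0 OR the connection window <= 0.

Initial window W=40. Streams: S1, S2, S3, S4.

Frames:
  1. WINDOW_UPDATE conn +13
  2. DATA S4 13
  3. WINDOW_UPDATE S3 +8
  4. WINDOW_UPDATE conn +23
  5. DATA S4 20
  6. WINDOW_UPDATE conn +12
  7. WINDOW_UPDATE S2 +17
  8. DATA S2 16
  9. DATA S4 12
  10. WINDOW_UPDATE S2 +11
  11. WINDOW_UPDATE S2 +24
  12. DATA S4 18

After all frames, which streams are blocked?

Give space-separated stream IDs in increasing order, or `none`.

Op 1: conn=53 S1=40 S2=40 S3=40 S4=40 blocked=[]
Op 2: conn=40 S1=40 S2=40 S3=40 S4=27 blocked=[]
Op 3: conn=40 S1=40 S2=40 S3=48 S4=27 blocked=[]
Op 4: conn=63 S1=40 S2=40 S3=48 S4=27 blocked=[]
Op 5: conn=43 S1=40 S2=40 S3=48 S4=7 blocked=[]
Op 6: conn=55 S1=40 S2=40 S3=48 S4=7 blocked=[]
Op 7: conn=55 S1=40 S2=57 S3=48 S4=7 blocked=[]
Op 8: conn=39 S1=40 S2=41 S3=48 S4=7 blocked=[]
Op 9: conn=27 S1=40 S2=41 S3=48 S4=-5 blocked=[4]
Op 10: conn=27 S1=40 S2=52 S3=48 S4=-5 blocked=[4]
Op 11: conn=27 S1=40 S2=76 S3=48 S4=-5 blocked=[4]
Op 12: conn=9 S1=40 S2=76 S3=48 S4=-23 blocked=[4]

Answer: S4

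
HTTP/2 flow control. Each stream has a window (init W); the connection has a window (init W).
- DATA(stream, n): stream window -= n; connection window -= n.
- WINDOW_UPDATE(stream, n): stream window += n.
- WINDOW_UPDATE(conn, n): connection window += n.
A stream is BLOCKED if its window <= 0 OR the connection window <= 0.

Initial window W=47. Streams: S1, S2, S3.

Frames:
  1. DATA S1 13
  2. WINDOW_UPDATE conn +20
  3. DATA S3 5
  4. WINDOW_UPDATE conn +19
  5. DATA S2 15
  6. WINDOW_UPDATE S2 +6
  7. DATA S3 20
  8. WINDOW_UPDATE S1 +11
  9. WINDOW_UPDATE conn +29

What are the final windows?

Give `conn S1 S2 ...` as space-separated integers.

Answer: 62 45 38 22

Derivation:
Op 1: conn=34 S1=34 S2=47 S3=47 blocked=[]
Op 2: conn=54 S1=34 S2=47 S3=47 blocked=[]
Op 3: conn=49 S1=34 S2=47 S3=42 blocked=[]
Op 4: conn=68 S1=34 S2=47 S3=42 blocked=[]
Op 5: conn=53 S1=34 S2=32 S3=42 blocked=[]
Op 6: conn=53 S1=34 S2=38 S3=42 blocked=[]
Op 7: conn=33 S1=34 S2=38 S3=22 blocked=[]
Op 8: conn=33 S1=45 S2=38 S3=22 blocked=[]
Op 9: conn=62 S1=45 S2=38 S3=22 blocked=[]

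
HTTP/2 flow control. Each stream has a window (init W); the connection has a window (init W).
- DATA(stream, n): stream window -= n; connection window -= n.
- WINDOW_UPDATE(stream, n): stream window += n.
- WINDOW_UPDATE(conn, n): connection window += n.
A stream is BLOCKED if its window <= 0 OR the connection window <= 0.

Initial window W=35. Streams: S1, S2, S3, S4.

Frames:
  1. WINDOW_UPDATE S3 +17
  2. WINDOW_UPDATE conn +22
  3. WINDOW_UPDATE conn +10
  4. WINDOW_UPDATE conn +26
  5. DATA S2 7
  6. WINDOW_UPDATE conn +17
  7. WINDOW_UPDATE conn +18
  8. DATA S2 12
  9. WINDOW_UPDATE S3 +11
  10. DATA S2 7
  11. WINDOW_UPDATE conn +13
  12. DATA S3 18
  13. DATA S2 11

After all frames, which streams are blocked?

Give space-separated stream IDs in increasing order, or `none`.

Op 1: conn=35 S1=35 S2=35 S3=52 S4=35 blocked=[]
Op 2: conn=57 S1=35 S2=35 S3=52 S4=35 blocked=[]
Op 3: conn=67 S1=35 S2=35 S3=52 S4=35 blocked=[]
Op 4: conn=93 S1=35 S2=35 S3=52 S4=35 blocked=[]
Op 5: conn=86 S1=35 S2=28 S3=52 S4=35 blocked=[]
Op 6: conn=103 S1=35 S2=28 S3=52 S4=35 blocked=[]
Op 7: conn=121 S1=35 S2=28 S3=52 S4=35 blocked=[]
Op 8: conn=109 S1=35 S2=16 S3=52 S4=35 blocked=[]
Op 9: conn=109 S1=35 S2=16 S3=63 S4=35 blocked=[]
Op 10: conn=102 S1=35 S2=9 S3=63 S4=35 blocked=[]
Op 11: conn=115 S1=35 S2=9 S3=63 S4=35 blocked=[]
Op 12: conn=97 S1=35 S2=9 S3=45 S4=35 blocked=[]
Op 13: conn=86 S1=35 S2=-2 S3=45 S4=35 blocked=[2]

Answer: S2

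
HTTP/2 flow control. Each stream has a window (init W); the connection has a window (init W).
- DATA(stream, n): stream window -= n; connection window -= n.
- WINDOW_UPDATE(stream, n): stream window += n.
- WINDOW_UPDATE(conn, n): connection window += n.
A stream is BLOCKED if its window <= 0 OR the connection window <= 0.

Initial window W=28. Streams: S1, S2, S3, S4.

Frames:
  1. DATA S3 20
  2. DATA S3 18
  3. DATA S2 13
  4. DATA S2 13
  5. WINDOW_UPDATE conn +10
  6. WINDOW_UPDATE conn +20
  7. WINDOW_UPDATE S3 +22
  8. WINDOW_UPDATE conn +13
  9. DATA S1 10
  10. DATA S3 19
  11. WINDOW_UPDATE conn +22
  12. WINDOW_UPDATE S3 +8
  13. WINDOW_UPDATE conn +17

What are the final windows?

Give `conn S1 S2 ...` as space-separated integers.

Answer: 17 18 2 1 28

Derivation:
Op 1: conn=8 S1=28 S2=28 S3=8 S4=28 blocked=[]
Op 2: conn=-10 S1=28 S2=28 S3=-10 S4=28 blocked=[1, 2, 3, 4]
Op 3: conn=-23 S1=28 S2=15 S3=-10 S4=28 blocked=[1, 2, 3, 4]
Op 4: conn=-36 S1=28 S2=2 S3=-10 S4=28 blocked=[1, 2, 3, 4]
Op 5: conn=-26 S1=28 S2=2 S3=-10 S4=28 blocked=[1, 2, 3, 4]
Op 6: conn=-6 S1=28 S2=2 S3=-10 S4=28 blocked=[1, 2, 3, 4]
Op 7: conn=-6 S1=28 S2=2 S3=12 S4=28 blocked=[1, 2, 3, 4]
Op 8: conn=7 S1=28 S2=2 S3=12 S4=28 blocked=[]
Op 9: conn=-3 S1=18 S2=2 S3=12 S4=28 blocked=[1, 2, 3, 4]
Op 10: conn=-22 S1=18 S2=2 S3=-7 S4=28 blocked=[1, 2, 3, 4]
Op 11: conn=0 S1=18 S2=2 S3=-7 S4=28 blocked=[1, 2, 3, 4]
Op 12: conn=0 S1=18 S2=2 S3=1 S4=28 blocked=[1, 2, 3, 4]
Op 13: conn=17 S1=18 S2=2 S3=1 S4=28 blocked=[]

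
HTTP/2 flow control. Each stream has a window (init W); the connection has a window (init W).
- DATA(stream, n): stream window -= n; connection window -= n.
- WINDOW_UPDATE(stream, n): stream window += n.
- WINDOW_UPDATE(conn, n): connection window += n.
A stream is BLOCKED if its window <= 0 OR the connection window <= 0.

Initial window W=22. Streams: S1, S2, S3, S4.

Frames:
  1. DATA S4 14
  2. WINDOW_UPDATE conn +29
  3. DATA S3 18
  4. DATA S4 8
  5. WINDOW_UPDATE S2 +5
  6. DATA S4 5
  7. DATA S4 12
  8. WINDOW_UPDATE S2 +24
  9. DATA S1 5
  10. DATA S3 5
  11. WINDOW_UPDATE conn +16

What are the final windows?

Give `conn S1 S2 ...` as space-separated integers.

Op 1: conn=8 S1=22 S2=22 S3=22 S4=8 blocked=[]
Op 2: conn=37 S1=22 S2=22 S3=22 S4=8 blocked=[]
Op 3: conn=19 S1=22 S2=22 S3=4 S4=8 blocked=[]
Op 4: conn=11 S1=22 S2=22 S3=4 S4=0 blocked=[4]
Op 5: conn=11 S1=22 S2=27 S3=4 S4=0 blocked=[4]
Op 6: conn=6 S1=22 S2=27 S3=4 S4=-5 blocked=[4]
Op 7: conn=-6 S1=22 S2=27 S3=4 S4=-17 blocked=[1, 2, 3, 4]
Op 8: conn=-6 S1=22 S2=51 S3=4 S4=-17 blocked=[1, 2, 3, 4]
Op 9: conn=-11 S1=17 S2=51 S3=4 S4=-17 blocked=[1, 2, 3, 4]
Op 10: conn=-16 S1=17 S2=51 S3=-1 S4=-17 blocked=[1, 2, 3, 4]
Op 11: conn=0 S1=17 S2=51 S3=-1 S4=-17 blocked=[1, 2, 3, 4]

Answer: 0 17 51 -1 -17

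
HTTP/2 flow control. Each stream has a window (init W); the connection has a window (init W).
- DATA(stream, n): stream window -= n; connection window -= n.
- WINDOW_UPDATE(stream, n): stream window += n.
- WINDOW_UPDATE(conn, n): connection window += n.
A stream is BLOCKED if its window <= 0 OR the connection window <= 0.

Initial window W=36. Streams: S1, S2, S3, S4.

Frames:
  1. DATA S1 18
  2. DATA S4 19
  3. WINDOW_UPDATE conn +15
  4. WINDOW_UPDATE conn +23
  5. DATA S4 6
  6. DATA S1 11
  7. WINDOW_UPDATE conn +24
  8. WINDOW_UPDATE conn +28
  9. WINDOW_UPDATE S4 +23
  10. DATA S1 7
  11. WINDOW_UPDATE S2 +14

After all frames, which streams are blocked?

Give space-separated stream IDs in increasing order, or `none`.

Op 1: conn=18 S1=18 S2=36 S3=36 S4=36 blocked=[]
Op 2: conn=-1 S1=18 S2=36 S3=36 S4=17 blocked=[1, 2, 3, 4]
Op 3: conn=14 S1=18 S2=36 S3=36 S4=17 blocked=[]
Op 4: conn=37 S1=18 S2=36 S3=36 S4=17 blocked=[]
Op 5: conn=31 S1=18 S2=36 S3=36 S4=11 blocked=[]
Op 6: conn=20 S1=7 S2=36 S3=36 S4=11 blocked=[]
Op 7: conn=44 S1=7 S2=36 S3=36 S4=11 blocked=[]
Op 8: conn=72 S1=7 S2=36 S3=36 S4=11 blocked=[]
Op 9: conn=72 S1=7 S2=36 S3=36 S4=34 blocked=[]
Op 10: conn=65 S1=0 S2=36 S3=36 S4=34 blocked=[1]
Op 11: conn=65 S1=0 S2=50 S3=36 S4=34 blocked=[1]

Answer: S1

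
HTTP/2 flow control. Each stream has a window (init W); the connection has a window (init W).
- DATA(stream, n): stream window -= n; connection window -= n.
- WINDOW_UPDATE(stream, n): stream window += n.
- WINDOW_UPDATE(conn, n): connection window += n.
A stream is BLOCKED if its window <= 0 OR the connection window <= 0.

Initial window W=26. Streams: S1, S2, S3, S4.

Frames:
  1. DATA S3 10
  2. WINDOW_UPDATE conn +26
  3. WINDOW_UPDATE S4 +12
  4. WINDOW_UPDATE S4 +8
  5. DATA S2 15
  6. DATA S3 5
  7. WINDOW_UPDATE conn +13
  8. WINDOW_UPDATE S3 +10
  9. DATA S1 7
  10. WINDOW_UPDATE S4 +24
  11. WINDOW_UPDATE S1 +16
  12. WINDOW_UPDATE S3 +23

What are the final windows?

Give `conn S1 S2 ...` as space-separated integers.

Op 1: conn=16 S1=26 S2=26 S3=16 S4=26 blocked=[]
Op 2: conn=42 S1=26 S2=26 S3=16 S4=26 blocked=[]
Op 3: conn=42 S1=26 S2=26 S3=16 S4=38 blocked=[]
Op 4: conn=42 S1=26 S2=26 S3=16 S4=46 blocked=[]
Op 5: conn=27 S1=26 S2=11 S3=16 S4=46 blocked=[]
Op 6: conn=22 S1=26 S2=11 S3=11 S4=46 blocked=[]
Op 7: conn=35 S1=26 S2=11 S3=11 S4=46 blocked=[]
Op 8: conn=35 S1=26 S2=11 S3=21 S4=46 blocked=[]
Op 9: conn=28 S1=19 S2=11 S3=21 S4=46 blocked=[]
Op 10: conn=28 S1=19 S2=11 S3=21 S4=70 blocked=[]
Op 11: conn=28 S1=35 S2=11 S3=21 S4=70 blocked=[]
Op 12: conn=28 S1=35 S2=11 S3=44 S4=70 blocked=[]

Answer: 28 35 11 44 70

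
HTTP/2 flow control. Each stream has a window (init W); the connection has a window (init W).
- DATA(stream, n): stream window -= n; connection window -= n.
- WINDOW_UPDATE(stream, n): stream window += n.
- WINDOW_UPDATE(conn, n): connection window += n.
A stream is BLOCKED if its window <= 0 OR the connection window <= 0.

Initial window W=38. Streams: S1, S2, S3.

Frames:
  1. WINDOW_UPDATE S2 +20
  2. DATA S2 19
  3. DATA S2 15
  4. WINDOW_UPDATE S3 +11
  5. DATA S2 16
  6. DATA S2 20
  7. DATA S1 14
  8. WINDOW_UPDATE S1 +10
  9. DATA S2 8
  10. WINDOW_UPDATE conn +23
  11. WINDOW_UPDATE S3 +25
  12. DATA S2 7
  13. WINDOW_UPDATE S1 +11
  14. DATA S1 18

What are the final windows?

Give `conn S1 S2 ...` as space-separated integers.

Answer: -56 27 -27 74

Derivation:
Op 1: conn=38 S1=38 S2=58 S3=38 blocked=[]
Op 2: conn=19 S1=38 S2=39 S3=38 blocked=[]
Op 3: conn=4 S1=38 S2=24 S3=38 blocked=[]
Op 4: conn=4 S1=38 S2=24 S3=49 blocked=[]
Op 5: conn=-12 S1=38 S2=8 S3=49 blocked=[1, 2, 3]
Op 6: conn=-32 S1=38 S2=-12 S3=49 blocked=[1, 2, 3]
Op 7: conn=-46 S1=24 S2=-12 S3=49 blocked=[1, 2, 3]
Op 8: conn=-46 S1=34 S2=-12 S3=49 blocked=[1, 2, 3]
Op 9: conn=-54 S1=34 S2=-20 S3=49 blocked=[1, 2, 3]
Op 10: conn=-31 S1=34 S2=-20 S3=49 blocked=[1, 2, 3]
Op 11: conn=-31 S1=34 S2=-20 S3=74 blocked=[1, 2, 3]
Op 12: conn=-38 S1=34 S2=-27 S3=74 blocked=[1, 2, 3]
Op 13: conn=-38 S1=45 S2=-27 S3=74 blocked=[1, 2, 3]
Op 14: conn=-56 S1=27 S2=-27 S3=74 blocked=[1, 2, 3]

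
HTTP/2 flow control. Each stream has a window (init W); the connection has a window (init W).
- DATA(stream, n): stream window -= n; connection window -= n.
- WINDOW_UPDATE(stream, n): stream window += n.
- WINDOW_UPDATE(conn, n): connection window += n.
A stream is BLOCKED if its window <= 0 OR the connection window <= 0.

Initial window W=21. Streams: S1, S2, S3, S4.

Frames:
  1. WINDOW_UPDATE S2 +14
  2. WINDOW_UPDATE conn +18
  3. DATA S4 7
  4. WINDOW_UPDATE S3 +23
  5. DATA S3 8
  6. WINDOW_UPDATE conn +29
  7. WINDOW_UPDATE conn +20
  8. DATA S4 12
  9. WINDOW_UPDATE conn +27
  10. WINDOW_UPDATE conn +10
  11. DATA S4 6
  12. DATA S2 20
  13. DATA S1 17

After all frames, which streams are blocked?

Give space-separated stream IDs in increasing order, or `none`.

Answer: S4

Derivation:
Op 1: conn=21 S1=21 S2=35 S3=21 S4=21 blocked=[]
Op 2: conn=39 S1=21 S2=35 S3=21 S4=21 blocked=[]
Op 3: conn=32 S1=21 S2=35 S3=21 S4=14 blocked=[]
Op 4: conn=32 S1=21 S2=35 S3=44 S4=14 blocked=[]
Op 5: conn=24 S1=21 S2=35 S3=36 S4=14 blocked=[]
Op 6: conn=53 S1=21 S2=35 S3=36 S4=14 blocked=[]
Op 7: conn=73 S1=21 S2=35 S3=36 S4=14 blocked=[]
Op 8: conn=61 S1=21 S2=35 S3=36 S4=2 blocked=[]
Op 9: conn=88 S1=21 S2=35 S3=36 S4=2 blocked=[]
Op 10: conn=98 S1=21 S2=35 S3=36 S4=2 blocked=[]
Op 11: conn=92 S1=21 S2=35 S3=36 S4=-4 blocked=[4]
Op 12: conn=72 S1=21 S2=15 S3=36 S4=-4 blocked=[4]
Op 13: conn=55 S1=4 S2=15 S3=36 S4=-4 blocked=[4]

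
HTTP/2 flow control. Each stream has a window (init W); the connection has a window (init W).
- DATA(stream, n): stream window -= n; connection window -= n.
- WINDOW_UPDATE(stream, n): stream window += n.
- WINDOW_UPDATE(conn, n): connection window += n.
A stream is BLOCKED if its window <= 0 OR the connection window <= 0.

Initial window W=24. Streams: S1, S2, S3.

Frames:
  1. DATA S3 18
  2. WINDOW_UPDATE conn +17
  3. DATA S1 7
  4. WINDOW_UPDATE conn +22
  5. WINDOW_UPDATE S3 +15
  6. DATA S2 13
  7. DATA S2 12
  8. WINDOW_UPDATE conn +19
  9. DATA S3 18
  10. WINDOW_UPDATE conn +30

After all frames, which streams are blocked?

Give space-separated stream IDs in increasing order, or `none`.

Answer: S2

Derivation:
Op 1: conn=6 S1=24 S2=24 S3=6 blocked=[]
Op 2: conn=23 S1=24 S2=24 S3=6 blocked=[]
Op 3: conn=16 S1=17 S2=24 S3=6 blocked=[]
Op 4: conn=38 S1=17 S2=24 S3=6 blocked=[]
Op 5: conn=38 S1=17 S2=24 S3=21 blocked=[]
Op 6: conn=25 S1=17 S2=11 S3=21 blocked=[]
Op 7: conn=13 S1=17 S2=-1 S3=21 blocked=[2]
Op 8: conn=32 S1=17 S2=-1 S3=21 blocked=[2]
Op 9: conn=14 S1=17 S2=-1 S3=3 blocked=[2]
Op 10: conn=44 S1=17 S2=-1 S3=3 blocked=[2]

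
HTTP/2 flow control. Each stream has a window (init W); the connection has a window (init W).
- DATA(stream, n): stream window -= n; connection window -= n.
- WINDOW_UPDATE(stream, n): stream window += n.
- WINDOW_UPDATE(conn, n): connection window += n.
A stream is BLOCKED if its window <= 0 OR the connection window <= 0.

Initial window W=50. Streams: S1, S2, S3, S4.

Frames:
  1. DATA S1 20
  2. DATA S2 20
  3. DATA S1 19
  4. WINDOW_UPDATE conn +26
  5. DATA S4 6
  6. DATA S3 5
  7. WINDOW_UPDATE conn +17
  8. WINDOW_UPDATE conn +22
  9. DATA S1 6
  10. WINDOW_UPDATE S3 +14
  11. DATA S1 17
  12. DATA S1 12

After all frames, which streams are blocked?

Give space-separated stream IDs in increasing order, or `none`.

Op 1: conn=30 S1=30 S2=50 S3=50 S4=50 blocked=[]
Op 2: conn=10 S1=30 S2=30 S3=50 S4=50 blocked=[]
Op 3: conn=-9 S1=11 S2=30 S3=50 S4=50 blocked=[1, 2, 3, 4]
Op 4: conn=17 S1=11 S2=30 S3=50 S4=50 blocked=[]
Op 5: conn=11 S1=11 S2=30 S3=50 S4=44 blocked=[]
Op 6: conn=6 S1=11 S2=30 S3=45 S4=44 blocked=[]
Op 7: conn=23 S1=11 S2=30 S3=45 S4=44 blocked=[]
Op 8: conn=45 S1=11 S2=30 S3=45 S4=44 blocked=[]
Op 9: conn=39 S1=5 S2=30 S3=45 S4=44 blocked=[]
Op 10: conn=39 S1=5 S2=30 S3=59 S4=44 blocked=[]
Op 11: conn=22 S1=-12 S2=30 S3=59 S4=44 blocked=[1]
Op 12: conn=10 S1=-24 S2=30 S3=59 S4=44 blocked=[1]

Answer: S1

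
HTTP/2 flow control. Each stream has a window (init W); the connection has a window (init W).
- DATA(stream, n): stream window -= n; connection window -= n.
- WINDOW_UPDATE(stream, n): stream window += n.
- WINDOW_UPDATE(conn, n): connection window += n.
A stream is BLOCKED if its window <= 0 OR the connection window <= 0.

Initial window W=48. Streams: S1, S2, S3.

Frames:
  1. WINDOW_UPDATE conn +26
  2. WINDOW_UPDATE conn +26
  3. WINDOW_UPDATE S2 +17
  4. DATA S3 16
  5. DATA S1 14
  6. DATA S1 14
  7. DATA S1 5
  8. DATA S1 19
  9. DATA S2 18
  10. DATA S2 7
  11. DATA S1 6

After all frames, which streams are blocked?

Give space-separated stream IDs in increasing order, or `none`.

Op 1: conn=74 S1=48 S2=48 S3=48 blocked=[]
Op 2: conn=100 S1=48 S2=48 S3=48 blocked=[]
Op 3: conn=100 S1=48 S2=65 S3=48 blocked=[]
Op 4: conn=84 S1=48 S2=65 S3=32 blocked=[]
Op 5: conn=70 S1=34 S2=65 S3=32 blocked=[]
Op 6: conn=56 S1=20 S2=65 S3=32 blocked=[]
Op 7: conn=51 S1=15 S2=65 S3=32 blocked=[]
Op 8: conn=32 S1=-4 S2=65 S3=32 blocked=[1]
Op 9: conn=14 S1=-4 S2=47 S3=32 blocked=[1]
Op 10: conn=7 S1=-4 S2=40 S3=32 blocked=[1]
Op 11: conn=1 S1=-10 S2=40 S3=32 blocked=[1]

Answer: S1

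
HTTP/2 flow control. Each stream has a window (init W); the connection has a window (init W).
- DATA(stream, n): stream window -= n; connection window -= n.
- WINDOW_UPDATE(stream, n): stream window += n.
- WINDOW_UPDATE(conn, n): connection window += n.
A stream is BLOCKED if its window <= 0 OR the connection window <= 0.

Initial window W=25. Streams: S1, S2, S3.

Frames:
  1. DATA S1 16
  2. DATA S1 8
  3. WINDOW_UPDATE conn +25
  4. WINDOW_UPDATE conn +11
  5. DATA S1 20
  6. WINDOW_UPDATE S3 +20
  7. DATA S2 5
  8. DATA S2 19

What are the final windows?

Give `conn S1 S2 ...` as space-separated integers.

Op 1: conn=9 S1=9 S2=25 S3=25 blocked=[]
Op 2: conn=1 S1=1 S2=25 S3=25 blocked=[]
Op 3: conn=26 S1=1 S2=25 S3=25 blocked=[]
Op 4: conn=37 S1=1 S2=25 S3=25 blocked=[]
Op 5: conn=17 S1=-19 S2=25 S3=25 blocked=[1]
Op 6: conn=17 S1=-19 S2=25 S3=45 blocked=[1]
Op 7: conn=12 S1=-19 S2=20 S3=45 blocked=[1]
Op 8: conn=-7 S1=-19 S2=1 S3=45 blocked=[1, 2, 3]

Answer: -7 -19 1 45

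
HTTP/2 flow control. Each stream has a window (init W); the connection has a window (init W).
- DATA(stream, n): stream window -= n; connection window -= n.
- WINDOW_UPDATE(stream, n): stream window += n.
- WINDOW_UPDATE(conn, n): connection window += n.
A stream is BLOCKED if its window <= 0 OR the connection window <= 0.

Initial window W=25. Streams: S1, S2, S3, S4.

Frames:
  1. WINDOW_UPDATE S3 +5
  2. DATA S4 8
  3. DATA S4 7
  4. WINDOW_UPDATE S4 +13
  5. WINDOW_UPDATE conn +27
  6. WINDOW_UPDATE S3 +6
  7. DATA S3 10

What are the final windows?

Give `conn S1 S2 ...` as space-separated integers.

Answer: 27 25 25 26 23

Derivation:
Op 1: conn=25 S1=25 S2=25 S3=30 S4=25 blocked=[]
Op 2: conn=17 S1=25 S2=25 S3=30 S4=17 blocked=[]
Op 3: conn=10 S1=25 S2=25 S3=30 S4=10 blocked=[]
Op 4: conn=10 S1=25 S2=25 S3=30 S4=23 blocked=[]
Op 5: conn=37 S1=25 S2=25 S3=30 S4=23 blocked=[]
Op 6: conn=37 S1=25 S2=25 S3=36 S4=23 blocked=[]
Op 7: conn=27 S1=25 S2=25 S3=26 S4=23 blocked=[]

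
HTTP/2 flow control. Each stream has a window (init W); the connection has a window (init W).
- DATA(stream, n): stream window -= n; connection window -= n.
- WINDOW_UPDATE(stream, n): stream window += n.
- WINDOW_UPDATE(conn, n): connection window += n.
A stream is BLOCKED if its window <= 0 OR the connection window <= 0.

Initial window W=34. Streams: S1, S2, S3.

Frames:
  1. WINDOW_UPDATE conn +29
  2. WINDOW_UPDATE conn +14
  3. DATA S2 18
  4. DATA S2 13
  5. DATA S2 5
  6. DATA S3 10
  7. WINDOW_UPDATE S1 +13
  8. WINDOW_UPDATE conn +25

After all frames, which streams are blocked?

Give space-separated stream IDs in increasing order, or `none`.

Answer: S2

Derivation:
Op 1: conn=63 S1=34 S2=34 S3=34 blocked=[]
Op 2: conn=77 S1=34 S2=34 S3=34 blocked=[]
Op 3: conn=59 S1=34 S2=16 S3=34 blocked=[]
Op 4: conn=46 S1=34 S2=3 S3=34 blocked=[]
Op 5: conn=41 S1=34 S2=-2 S3=34 blocked=[2]
Op 6: conn=31 S1=34 S2=-2 S3=24 blocked=[2]
Op 7: conn=31 S1=47 S2=-2 S3=24 blocked=[2]
Op 8: conn=56 S1=47 S2=-2 S3=24 blocked=[2]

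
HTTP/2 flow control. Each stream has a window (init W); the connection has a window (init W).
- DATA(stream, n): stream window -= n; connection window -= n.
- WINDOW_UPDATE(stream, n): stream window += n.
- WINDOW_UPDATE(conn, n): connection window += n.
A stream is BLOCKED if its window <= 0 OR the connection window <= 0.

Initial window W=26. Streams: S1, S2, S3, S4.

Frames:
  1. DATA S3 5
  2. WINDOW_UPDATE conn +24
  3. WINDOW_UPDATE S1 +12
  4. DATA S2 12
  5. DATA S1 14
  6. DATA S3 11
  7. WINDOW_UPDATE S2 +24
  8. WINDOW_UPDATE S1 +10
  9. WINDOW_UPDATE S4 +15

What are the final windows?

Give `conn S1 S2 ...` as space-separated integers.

Op 1: conn=21 S1=26 S2=26 S3=21 S4=26 blocked=[]
Op 2: conn=45 S1=26 S2=26 S3=21 S4=26 blocked=[]
Op 3: conn=45 S1=38 S2=26 S3=21 S4=26 blocked=[]
Op 4: conn=33 S1=38 S2=14 S3=21 S4=26 blocked=[]
Op 5: conn=19 S1=24 S2=14 S3=21 S4=26 blocked=[]
Op 6: conn=8 S1=24 S2=14 S3=10 S4=26 blocked=[]
Op 7: conn=8 S1=24 S2=38 S3=10 S4=26 blocked=[]
Op 8: conn=8 S1=34 S2=38 S3=10 S4=26 blocked=[]
Op 9: conn=8 S1=34 S2=38 S3=10 S4=41 blocked=[]

Answer: 8 34 38 10 41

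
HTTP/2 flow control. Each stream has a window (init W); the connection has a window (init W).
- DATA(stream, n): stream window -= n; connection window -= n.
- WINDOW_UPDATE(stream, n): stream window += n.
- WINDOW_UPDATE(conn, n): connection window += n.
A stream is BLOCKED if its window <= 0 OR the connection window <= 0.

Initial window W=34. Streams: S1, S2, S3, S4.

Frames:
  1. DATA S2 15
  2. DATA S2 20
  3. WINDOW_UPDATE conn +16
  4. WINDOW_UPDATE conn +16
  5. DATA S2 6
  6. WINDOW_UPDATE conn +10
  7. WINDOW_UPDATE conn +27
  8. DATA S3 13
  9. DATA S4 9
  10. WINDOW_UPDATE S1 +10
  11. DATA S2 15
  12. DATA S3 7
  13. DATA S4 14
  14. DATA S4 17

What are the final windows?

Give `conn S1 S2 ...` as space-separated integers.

Op 1: conn=19 S1=34 S2=19 S3=34 S4=34 blocked=[]
Op 2: conn=-1 S1=34 S2=-1 S3=34 S4=34 blocked=[1, 2, 3, 4]
Op 3: conn=15 S1=34 S2=-1 S3=34 S4=34 blocked=[2]
Op 4: conn=31 S1=34 S2=-1 S3=34 S4=34 blocked=[2]
Op 5: conn=25 S1=34 S2=-7 S3=34 S4=34 blocked=[2]
Op 6: conn=35 S1=34 S2=-7 S3=34 S4=34 blocked=[2]
Op 7: conn=62 S1=34 S2=-7 S3=34 S4=34 blocked=[2]
Op 8: conn=49 S1=34 S2=-7 S3=21 S4=34 blocked=[2]
Op 9: conn=40 S1=34 S2=-7 S3=21 S4=25 blocked=[2]
Op 10: conn=40 S1=44 S2=-7 S3=21 S4=25 blocked=[2]
Op 11: conn=25 S1=44 S2=-22 S3=21 S4=25 blocked=[2]
Op 12: conn=18 S1=44 S2=-22 S3=14 S4=25 blocked=[2]
Op 13: conn=4 S1=44 S2=-22 S3=14 S4=11 blocked=[2]
Op 14: conn=-13 S1=44 S2=-22 S3=14 S4=-6 blocked=[1, 2, 3, 4]

Answer: -13 44 -22 14 -6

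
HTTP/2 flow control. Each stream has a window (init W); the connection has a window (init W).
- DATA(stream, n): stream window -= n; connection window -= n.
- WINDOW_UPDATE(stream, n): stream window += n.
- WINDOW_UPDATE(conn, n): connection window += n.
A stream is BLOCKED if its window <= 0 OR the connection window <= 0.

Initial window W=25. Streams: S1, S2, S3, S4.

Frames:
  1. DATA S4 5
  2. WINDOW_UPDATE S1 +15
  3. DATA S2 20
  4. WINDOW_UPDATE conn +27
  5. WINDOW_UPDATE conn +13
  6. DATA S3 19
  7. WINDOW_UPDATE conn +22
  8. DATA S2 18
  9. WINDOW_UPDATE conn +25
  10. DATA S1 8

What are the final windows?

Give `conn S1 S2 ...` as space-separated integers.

Op 1: conn=20 S1=25 S2=25 S3=25 S4=20 blocked=[]
Op 2: conn=20 S1=40 S2=25 S3=25 S4=20 blocked=[]
Op 3: conn=0 S1=40 S2=5 S3=25 S4=20 blocked=[1, 2, 3, 4]
Op 4: conn=27 S1=40 S2=5 S3=25 S4=20 blocked=[]
Op 5: conn=40 S1=40 S2=5 S3=25 S4=20 blocked=[]
Op 6: conn=21 S1=40 S2=5 S3=6 S4=20 blocked=[]
Op 7: conn=43 S1=40 S2=5 S3=6 S4=20 blocked=[]
Op 8: conn=25 S1=40 S2=-13 S3=6 S4=20 blocked=[2]
Op 9: conn=50 S1=40 S2=-13 S3=6 S4=20 blocked=[2]
Op 10: conn=42 S1=32 S2=-13 S3=6 S4=20 blocked=[2]

Answer: 42 32 -13 6 20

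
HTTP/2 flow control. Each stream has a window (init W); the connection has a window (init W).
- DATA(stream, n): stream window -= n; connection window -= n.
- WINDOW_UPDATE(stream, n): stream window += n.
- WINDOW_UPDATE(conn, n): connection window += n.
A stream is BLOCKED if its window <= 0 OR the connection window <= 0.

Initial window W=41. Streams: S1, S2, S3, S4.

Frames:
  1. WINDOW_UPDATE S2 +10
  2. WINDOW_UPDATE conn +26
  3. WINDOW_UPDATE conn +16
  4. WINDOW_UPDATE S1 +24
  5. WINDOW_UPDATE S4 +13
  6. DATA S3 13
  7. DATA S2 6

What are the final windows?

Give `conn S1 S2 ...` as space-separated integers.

Answer: 64 65 45 28 54

Derivation:
Op 1: conn=41 S1=41 S2=51 S3=41 S4=41 blocked=[]
Op 2: conn=67 S1=41 S2=51 S3=41 S4=41 blocked=[]
Op 3: conn=83 S1=41 S2=51 S3=41 S4=41 blocked=[]
Op 4: conn=83 S1=65 S2=51 S3=41 S4=41 blocked=[]
Op 5: conn=83 S1=65 S2=51 S3=41 S4=54 blocked=[]
Op 6: conn=70 S1=65 S2=51 S3=28 S4=54 blocked=[]
Op 7: conn=64 S1=65 S2=45 S3=28 S4=54 blocked=[]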